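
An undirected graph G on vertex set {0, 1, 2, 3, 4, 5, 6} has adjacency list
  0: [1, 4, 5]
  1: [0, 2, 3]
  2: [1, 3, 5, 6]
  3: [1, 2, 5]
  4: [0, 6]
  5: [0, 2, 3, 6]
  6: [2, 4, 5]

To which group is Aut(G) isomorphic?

The degree sequence is [3, 3, 4, 3, 2, 4, 3]. Checking the degree-preserving permutations of the vertex set shows that none except the identity preserves every edge, so Aut(G) is trivial.

the trivial group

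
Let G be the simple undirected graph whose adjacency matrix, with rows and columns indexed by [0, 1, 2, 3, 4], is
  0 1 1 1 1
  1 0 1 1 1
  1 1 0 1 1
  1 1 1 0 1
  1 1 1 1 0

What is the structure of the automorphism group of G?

the symmetric group on 5 letters

All 5 vertices are pairwise adjacent: G = K_5. Any permutation of the 5 vertices preserves K_5, so Aut(K_5) = S_5 of order 5! = 120.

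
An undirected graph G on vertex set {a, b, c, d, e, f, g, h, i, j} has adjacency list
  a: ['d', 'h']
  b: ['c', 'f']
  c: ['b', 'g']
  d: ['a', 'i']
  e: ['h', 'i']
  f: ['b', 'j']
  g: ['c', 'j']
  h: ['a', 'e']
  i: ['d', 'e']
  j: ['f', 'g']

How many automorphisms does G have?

200

G has two connected components, {b, c, f, g, j} and {a, d, e, h, i}; each is 2-regular, so G = C_5 ⊔ C_5. With two isomorphic components, Aut(G) = Aut(C_5) ≀ S_2 = (D_5 × D_5) ⋊ Z_2: permute each cycle by D_5, then optionally swap the two cycles. Order 2·(2·5)² = 200.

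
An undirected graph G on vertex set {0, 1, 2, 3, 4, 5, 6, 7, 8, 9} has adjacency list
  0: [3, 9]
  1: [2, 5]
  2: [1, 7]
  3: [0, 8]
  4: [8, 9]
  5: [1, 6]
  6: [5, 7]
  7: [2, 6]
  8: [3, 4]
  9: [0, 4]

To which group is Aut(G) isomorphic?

G has two connected components, {1, 2, 5, 6, 7} and {0, 3, 4, 8, 9}; each is 2-regular, so G = C_5 ⊔ C_5. With two isomorphic components, Aut(G) = Aut(C_5) ≀ S_2 = (D_5 × D_5) ⋊ Z_2: permute each cycle by D_5, then optionally swap the two cycles. Order 2·(2·5)² = 200.

(D_5 × D_5) ⋊ Z_2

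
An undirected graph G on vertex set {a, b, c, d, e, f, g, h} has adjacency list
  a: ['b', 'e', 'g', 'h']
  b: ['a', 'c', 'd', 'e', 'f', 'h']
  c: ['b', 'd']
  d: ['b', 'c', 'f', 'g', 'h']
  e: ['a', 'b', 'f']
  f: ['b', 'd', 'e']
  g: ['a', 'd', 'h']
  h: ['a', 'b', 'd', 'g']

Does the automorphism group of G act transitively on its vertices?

No

Vertex b is the only vertex of degree 6, so every automorphism fixes it; G is not vertex-transitive.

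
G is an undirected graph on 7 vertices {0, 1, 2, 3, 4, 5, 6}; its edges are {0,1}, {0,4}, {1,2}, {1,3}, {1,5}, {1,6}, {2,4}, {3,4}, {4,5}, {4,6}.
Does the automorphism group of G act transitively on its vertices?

Automorphisms preserve degree, but G has vertices of degree 2 and vertices of degree 5; no automorphism maps one to the other, so G is not vertex-transitive.

No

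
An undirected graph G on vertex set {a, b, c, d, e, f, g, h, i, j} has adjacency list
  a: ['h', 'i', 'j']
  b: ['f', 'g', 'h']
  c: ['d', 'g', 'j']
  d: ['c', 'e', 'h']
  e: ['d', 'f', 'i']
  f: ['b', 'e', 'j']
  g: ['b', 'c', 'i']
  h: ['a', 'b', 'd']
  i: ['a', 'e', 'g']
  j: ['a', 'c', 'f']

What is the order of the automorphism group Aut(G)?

G is 3-regular on 10 vertices with no triangles and no 4-cycles (girth 5): this is the Petersen graph. Viewing the Petersen graph as the Kneser graph K(5,2) — vertices are 2-subsets of {1,…,5}, edges join disjoint pairs — its automorphisms are exactly the permutations of the 5-element set, so Aut ≅ S_5 of order 120.

120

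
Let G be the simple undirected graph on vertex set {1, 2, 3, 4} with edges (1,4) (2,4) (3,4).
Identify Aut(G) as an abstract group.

S_3

Vertex 4 has degree 3 and every other vertex has degree 1, so G is the star K_{1,3} with centre 4. The 3 leaves are pairwise interchangeable while the centre is fixed, giving Aut(G) = S_3.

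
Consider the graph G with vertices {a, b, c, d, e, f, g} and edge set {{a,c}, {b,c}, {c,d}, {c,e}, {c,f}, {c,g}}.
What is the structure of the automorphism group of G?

the symmetric group on 6 letters

Vertex c has degree 6 and every other vertex has degree 1, so G is the star K_{1,6} with centre c. Any automorphism fixes the centre and permutes the 6 leaves freely, so Aut(G) ≅ S_6 of order 6! = 720.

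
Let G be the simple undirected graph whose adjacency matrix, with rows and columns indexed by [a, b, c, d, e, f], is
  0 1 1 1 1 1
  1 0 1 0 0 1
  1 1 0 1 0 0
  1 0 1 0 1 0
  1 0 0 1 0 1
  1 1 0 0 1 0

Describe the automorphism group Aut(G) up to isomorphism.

Vertex a is the unique vertex of degree 5; the remaining 5 vertices each have degree 3 and induce a cycle, so G is the wheel on 6 vertices with hub a. With the hub fixed, the remaining symmetry is that of the rim cycle C_5, giving the dihedral group D_5.

the dihedral group of order 10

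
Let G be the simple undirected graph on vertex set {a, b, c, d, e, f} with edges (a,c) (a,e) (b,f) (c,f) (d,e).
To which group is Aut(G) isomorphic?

The degree sequence is [2, 1, 2, 1, 2, 2]; the two degree-1 vertices b and d are the ends of a path, so G = P_6. A path has exactly one nontrivial symmetry — reversal — giving Aut(G) of order 2.

the cyclic group of order 2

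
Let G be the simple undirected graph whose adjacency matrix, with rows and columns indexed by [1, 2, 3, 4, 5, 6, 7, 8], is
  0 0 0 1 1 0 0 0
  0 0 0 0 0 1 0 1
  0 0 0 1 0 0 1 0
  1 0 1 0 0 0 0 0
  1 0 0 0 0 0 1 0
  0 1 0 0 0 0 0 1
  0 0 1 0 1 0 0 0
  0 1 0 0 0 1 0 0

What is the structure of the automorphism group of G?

G has two connected components, {1, 3, 4, 5, 7} and {2, 6, 8}; each is 2-regular, so G = C_5 ⊔ C_3. The components are non-isomorphic (different sizes), so Aut(G) = Aut(C_3) × Aut(C_5) = D_3 × D_5 of order 6·10 = 60.

D_3 × D_5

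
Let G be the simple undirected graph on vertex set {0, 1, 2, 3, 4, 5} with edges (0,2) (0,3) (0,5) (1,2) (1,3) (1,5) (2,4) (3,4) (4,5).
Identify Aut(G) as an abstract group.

S_3 ≀ Z_2

G is 3-regular and bipartite with parts {0, 1, 4} and {2, 3, 5} (each part is independent and every cross-pair is an edge), so G = K_{3,3}. Aut(K_{3,3}) is the wreath product S_3 ≀ Z_2: permute within each part, then optionally swap the parts; |Aut| = 2·(3!)² = 72.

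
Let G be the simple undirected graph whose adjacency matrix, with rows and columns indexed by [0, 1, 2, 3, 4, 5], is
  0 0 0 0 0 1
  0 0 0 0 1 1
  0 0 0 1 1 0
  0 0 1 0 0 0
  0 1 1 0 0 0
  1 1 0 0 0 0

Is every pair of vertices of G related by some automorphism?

Automorphisms preserve degree, but G has vertices of degree 1 and vertices of degree 2; no automorphism maps one to the other, so G is not vertex-transitive.

No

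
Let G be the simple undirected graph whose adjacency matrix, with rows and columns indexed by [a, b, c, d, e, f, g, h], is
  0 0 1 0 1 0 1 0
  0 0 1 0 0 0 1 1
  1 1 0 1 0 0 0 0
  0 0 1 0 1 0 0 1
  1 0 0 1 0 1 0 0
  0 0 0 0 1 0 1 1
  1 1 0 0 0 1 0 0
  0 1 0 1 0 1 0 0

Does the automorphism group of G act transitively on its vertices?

Yes

G is 3-regular and bipartite on 2^3 = 8 vertices with girth 4; it is the hypercube graph Q_3. Aut(Q_3) consists of the signed permutations of the 3 coordinate axes: 3! permutations times 2^3 sign flips, so |Aut| = 2^3·3! = 48. Under this action every vertex can be carried to every other, so G is vertex-transitive.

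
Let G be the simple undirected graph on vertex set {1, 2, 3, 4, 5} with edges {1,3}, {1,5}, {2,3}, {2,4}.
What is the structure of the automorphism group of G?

Z_2

The degree sequence is [2, 2, 2, 1, 1]; the two degree-1 vertices 4 and 5 are the ends of a path, so G = P_5. The only nontrivial automorphism of a path is the end-to-end reflection, so Aut(G) ≅ Z_2.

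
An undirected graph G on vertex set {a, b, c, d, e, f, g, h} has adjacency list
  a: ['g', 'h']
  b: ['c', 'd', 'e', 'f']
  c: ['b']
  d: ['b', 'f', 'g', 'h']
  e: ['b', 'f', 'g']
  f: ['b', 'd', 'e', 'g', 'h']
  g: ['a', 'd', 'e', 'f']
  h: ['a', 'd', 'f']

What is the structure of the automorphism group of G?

Degrees alone do not determine every vertex (e.g. b and d both have degree 4), but their neighbour-degree multisets differ: N(b) has degrees [1, 3, 4, 5] while N(d) has degrees [3, 4, 4, 5]. Repeating this refinement separates all vertices, so the only automorphism is the identity.

1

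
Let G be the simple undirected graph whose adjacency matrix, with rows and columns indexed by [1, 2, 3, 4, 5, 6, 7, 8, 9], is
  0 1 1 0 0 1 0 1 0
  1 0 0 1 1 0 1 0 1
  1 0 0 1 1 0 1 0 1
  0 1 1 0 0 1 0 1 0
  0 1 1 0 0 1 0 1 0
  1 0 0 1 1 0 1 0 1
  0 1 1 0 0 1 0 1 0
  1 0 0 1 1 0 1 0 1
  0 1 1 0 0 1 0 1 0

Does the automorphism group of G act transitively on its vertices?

Automorphisms preserve degree, but G has vertices of degree 4 and vertices of degree 5; no automorphism maps one to the other, so G is not vertex-transitive.

No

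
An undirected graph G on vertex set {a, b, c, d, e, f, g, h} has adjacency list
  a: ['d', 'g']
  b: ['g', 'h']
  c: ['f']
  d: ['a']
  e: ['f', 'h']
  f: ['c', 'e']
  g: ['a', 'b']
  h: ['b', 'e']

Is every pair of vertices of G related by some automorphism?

No

Automorphisms preserve degree, but G has vertices of degree 1 and vertices of degree 2; no automorphism maps one to the other, so G is not vertex-transitive.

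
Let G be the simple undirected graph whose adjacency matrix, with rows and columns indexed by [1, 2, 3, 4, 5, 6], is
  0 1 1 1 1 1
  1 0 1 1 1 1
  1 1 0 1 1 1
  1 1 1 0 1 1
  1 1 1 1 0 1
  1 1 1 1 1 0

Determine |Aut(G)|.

720

All 6 vertices are pairwise adjacent: G = K_6. Every bijection on the vertex set is an automorphism of K_6; hence Aut(K_6) ≅ S_6, order 720.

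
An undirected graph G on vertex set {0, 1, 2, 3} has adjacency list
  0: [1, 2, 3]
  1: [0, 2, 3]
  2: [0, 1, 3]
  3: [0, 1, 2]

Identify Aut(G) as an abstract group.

All 4 vertices are pairwise adjacent: G = K_4. Any permutation of the 4 vertices preserves K_4, so Aut(K_4) = S_4 of order 4! = 24.

the symmetric group on 4 letters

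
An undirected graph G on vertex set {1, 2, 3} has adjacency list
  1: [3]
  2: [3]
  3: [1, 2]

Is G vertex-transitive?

No

Vertex 3 is the only vertex of degree 2, so every automorphism fixes it; G is not vertex-transitive.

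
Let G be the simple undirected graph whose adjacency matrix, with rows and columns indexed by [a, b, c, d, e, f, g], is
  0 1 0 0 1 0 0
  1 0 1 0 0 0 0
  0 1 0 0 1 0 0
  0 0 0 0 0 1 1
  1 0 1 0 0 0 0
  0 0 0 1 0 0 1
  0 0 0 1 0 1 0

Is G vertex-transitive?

No

G has two connected components, {a, b, c, e} and {d, f, g}; each is 2-regular, so G = C_4 ⊔ C_3. The orbit of a under Aut(G) is {a, b, c, e}, which does not contain d, so G is not vertex-transitive.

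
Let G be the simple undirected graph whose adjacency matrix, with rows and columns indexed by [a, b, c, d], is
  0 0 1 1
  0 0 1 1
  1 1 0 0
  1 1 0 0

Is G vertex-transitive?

Every vertex has degree 2 and the graph is connected, so G is the 4-cycle C_4. The automorphisms of the 4-cycle are exactly the symmetries of a regular 4-gon: the dihedral group D_4, |D_4| = 8. This group acts transitively on the 4 vertices.

Yes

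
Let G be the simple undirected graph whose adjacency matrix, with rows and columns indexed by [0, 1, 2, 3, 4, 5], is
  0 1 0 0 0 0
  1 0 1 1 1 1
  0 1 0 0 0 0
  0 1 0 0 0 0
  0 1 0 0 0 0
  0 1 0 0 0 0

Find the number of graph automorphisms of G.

120

Vertex 1 has degree 5 and every other vertex has degree 1, so G is the star K_{1,5} with centre 1. Any automorphism fixes the centre and permutes the 5 leaves freely, so Aut(G) ≅ S_5 of order 5! = 120.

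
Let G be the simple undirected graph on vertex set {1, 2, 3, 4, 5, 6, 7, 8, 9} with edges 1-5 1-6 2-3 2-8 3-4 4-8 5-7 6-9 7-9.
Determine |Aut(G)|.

G has two connected components, {1, 5, 6, 7, 9} and {2, 3, 4, 8}; each is 2-regular, so G = C_5 ⊔ C_4. The components are non-isomorphic (different sizes), so Aut(G) = Aut(C_5) × Aut(C_4) = D_5 × D_4 of order 10·8 = 80.

80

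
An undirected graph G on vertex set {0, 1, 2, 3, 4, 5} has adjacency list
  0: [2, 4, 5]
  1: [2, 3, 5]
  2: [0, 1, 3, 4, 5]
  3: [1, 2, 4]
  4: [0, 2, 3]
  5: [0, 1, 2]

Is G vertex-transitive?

No

Vertex 2 is the only vertex of degree 5, so every automorphism fixes it; G is not vertex-transitive.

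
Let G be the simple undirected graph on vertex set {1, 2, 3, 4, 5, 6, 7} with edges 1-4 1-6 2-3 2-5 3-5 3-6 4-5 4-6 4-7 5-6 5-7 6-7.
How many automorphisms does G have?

1

The degree sequence is [2, 2, 3, 4, 5, 5, 3]. Checking the degree-preserving permutations of the vertex set shows that none except the identity preserves every edge, so Aut(G) is trivial.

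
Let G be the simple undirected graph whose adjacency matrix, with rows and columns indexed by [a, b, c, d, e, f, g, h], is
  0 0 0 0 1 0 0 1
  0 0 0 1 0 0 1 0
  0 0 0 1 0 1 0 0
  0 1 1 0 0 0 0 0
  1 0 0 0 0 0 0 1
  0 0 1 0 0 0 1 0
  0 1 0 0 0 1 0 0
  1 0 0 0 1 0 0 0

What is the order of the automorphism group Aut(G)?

G has two connected components, {b, c, d, f, g} and {a, e, h}; each is 2-regular, so G = C_5 ⊔ C_3. The components are non-isomorphic (different sizes), so Aut(G) = Aut(C_3) × Aut(C_5) = D_3 × D_5 of order 6·10 = 60.

60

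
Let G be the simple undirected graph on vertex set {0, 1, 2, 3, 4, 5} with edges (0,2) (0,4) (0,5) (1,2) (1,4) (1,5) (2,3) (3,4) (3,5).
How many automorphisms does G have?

G is 3-regular and bipartite with parts {0, 1, 3} and {2, 4, 5} (each part is independent and every cross-pair is an edge), so G = K_{3,3}. Each part can be permuted independently (S_3 × S_3) and the two equal-size parts can also be swapped, giving (S_3 × S_3) ⋊ Z_2 of order 2·(3!)² = 72.

72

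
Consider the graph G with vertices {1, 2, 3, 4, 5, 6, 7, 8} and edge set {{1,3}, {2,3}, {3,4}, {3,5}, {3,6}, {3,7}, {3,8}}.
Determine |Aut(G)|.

Vertex 3 has degree 7 and every other vertex has degree 1, so G is the star K_{1,7} with centre 3. Any automorphism fixes the centre and permutes the 7 leaves freely, so Aut(G) ≅ S_7 of order 7! = 5040.

5040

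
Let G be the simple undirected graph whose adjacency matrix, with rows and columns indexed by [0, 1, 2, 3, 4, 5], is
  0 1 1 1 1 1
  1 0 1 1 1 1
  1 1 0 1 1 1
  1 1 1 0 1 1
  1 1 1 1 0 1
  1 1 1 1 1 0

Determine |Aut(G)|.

720

All 6 vertices are pairwise adjacent: G = K_6. Any permutation of the 6 vertices preserves K_6, so Aut(K_6) = S_6 of order 6! = 720.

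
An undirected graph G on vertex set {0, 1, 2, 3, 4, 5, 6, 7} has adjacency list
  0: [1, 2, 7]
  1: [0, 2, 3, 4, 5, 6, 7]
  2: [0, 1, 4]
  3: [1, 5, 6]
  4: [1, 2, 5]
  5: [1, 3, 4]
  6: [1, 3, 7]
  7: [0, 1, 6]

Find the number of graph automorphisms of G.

14

Vertex 1 is the unique vertex of degree 7; the remaining 7 vertices each have degree 3 and induce a cycle, so G is the wheel on 8 vertices with hub 1. With the hub fixed, the remaining symmetry is that of the rim cycle C_7, giving the dihedral group D_7.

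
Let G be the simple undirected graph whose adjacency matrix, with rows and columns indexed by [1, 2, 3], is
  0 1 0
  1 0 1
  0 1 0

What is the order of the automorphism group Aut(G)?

The degree sequence is [1, 2, 1]; the two degree-1 vertices 1 and 3 are the ends of a path, so G = P_3. The only nontrivial automorphism of a path is the end-to-end reflection, so Aut(G) ≅ Z_2.

2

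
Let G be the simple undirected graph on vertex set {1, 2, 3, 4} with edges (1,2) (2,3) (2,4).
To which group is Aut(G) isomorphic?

Vertex 2 has degree 3 and every other vertex has degree 1, so G is the star K_{1,3} with centre 2. Any automorphism fixes the centre and permutes the 3 leaves freely, so Aut(G) ≅ S_3 of order 3! = 6.

the symmetric group on 3 letters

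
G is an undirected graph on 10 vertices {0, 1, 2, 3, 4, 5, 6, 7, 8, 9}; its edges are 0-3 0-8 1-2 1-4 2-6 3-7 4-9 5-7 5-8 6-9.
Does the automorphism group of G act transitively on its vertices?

G has two connected components, {0, 3, 5, 7, 8} and {1, 2, 4, 6, 9}; each is 2-regular, so G = C_5 ⊔ C_5. Aut of a disjoint union of two copies of C_5 is the wreath product D_5 ≀ Z_2, of order 2·10² = 200. This group acts transitively on the 10 vertices.

Yes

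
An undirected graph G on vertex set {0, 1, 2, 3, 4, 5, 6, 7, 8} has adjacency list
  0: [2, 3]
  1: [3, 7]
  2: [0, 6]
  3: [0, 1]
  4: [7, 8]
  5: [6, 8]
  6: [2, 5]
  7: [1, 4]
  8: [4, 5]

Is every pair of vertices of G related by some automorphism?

Yes

Every vertex has degree 2 and the graph is connected, so G is the 9-cycle C_9. The automorphisms of the 9-cycle are exactly the symmetries of a regular 9-gon: the dihedral group D_9, |D_9| = 18. Under this action every vertex can be carried to every other, so G is vertex-transitive.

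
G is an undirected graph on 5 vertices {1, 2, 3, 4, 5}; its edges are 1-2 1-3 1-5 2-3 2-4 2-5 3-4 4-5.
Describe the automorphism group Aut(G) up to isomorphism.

Vertex 2 is the unique vertex of degree 4; the remaining 4 vertices each have degree 3 and induce a cycle, so G is the wheel on 5 vertices with hub 2. With the hub fixed, the remaining symmetry is that of the rim cycle C_4, giving the dihedral group D_4.

the dihedral group of order 8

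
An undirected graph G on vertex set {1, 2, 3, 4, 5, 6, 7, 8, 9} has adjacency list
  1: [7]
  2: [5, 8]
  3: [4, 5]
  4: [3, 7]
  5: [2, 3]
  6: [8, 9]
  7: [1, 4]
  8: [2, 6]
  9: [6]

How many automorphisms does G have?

2

The degree sequence is [1, 2, 2, 2, 2, 2, 2, 2, 1]; the two degree-1 vertices 1 and 9 are the ends of a path, so G = P_9. The only nontrivial automorphism of a path is the end-to-end reflection, so Aut(G) ≅ Z_2.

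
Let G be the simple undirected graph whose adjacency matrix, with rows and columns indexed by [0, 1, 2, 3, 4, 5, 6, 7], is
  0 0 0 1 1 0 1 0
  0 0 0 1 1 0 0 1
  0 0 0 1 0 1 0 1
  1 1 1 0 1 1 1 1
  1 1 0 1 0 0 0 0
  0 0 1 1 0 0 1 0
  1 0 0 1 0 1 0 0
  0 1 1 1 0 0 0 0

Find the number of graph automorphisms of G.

Vertex 3 is the unique vertex of degree 7; the remaining 7 vertices each have degree 3 and induce a cycle, so G is the wheel on 8 vertices with hub 3. With the hub fixed, the remaining symmetry is that of the rim cycle C_7, giving the dihedral group D_7.

14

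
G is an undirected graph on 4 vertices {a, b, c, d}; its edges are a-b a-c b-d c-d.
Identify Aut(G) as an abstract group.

G is 2-regular and bipartite with parts {a, d} and {b, c} (each part is independent and every cross-pair is an edge), so G = K_{2,2}. Each part can be permuted independently (S_2 × S_2) and the two equal-size parts can also be swapped, giving (S_2 × S_2) ⋊ Z_2 of order 2·(2!)² = 8.

S_2 ≀ Z_2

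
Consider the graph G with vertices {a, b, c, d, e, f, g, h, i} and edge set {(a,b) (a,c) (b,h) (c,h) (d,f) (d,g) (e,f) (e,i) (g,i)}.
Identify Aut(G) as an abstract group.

G has two connected components, {d, e, f, g, i} and {a, b, c, h}; each is 2-regular, so G = C_5 ⊔ C_4. No automorphism exchanges components of different sizes, hence Aut(G) is the direct product D_5 × D_4, order 80.

D_5 × D_4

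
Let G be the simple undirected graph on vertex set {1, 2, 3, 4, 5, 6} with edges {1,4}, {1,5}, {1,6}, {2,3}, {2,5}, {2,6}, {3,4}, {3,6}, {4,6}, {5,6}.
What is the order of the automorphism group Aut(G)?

Vertex 6 is the unique vertex of degree 5; the remaining 5 vertices each have degree 3 and induce a cycle, so G is the wheel on 6 vertices with hub 6. With the hub fixed, the remaining symmetry is that of the rim cycle C_5, giving the dihedral group D_5.

10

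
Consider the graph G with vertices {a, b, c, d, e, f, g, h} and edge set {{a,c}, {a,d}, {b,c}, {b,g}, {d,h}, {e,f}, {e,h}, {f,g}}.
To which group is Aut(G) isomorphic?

G is 2-regular and connected on 8 vertices, i.e. the cycle C_8. C_8 has 8 rotations and 8 reflections, so Aut(C_8) ≅ D_8 of order 16.

D_8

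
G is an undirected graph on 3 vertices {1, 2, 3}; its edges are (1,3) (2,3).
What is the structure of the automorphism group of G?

the cyclic group of order 2

The degree sequence is [1, 1, 2]; the two degree-1 vertices 1 and 2 are the ends of a path, so G = P_3. The only nontrivial automorphism of a path is the end-to-end reflection, so Aut(G) ≅ Z_2.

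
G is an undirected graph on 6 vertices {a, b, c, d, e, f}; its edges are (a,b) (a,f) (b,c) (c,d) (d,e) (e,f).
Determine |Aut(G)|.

12

G is 2-regular and connected on 6 vertices, i.e. the cycle C_6. The automorphisms of the 6-cycle are exactly the symmetries of a regular 6-gon: the dihedral group D_6, |D_6| = 12.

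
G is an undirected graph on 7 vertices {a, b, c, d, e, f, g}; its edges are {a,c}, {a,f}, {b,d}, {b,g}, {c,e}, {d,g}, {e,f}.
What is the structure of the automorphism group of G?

D_3 × D_4

G has two connected components, {a, c, e, f} and {b, d, g}; each is 2-regular, so G = C_4 ⊔ C_3. The components are non-isomorphic (different sizes), so Aut(G) = Aut(C_3) × Aut(C_4) = D_3 × D_4 of order 6·8 = 48.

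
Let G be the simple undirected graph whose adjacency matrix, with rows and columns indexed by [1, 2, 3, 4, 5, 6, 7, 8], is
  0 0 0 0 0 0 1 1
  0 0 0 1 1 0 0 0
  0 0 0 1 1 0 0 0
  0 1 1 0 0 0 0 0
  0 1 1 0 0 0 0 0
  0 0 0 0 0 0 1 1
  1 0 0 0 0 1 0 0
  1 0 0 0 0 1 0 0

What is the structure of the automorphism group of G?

G has two connected components, {2, 3, 4, 5} and {1, 6, 7, 8}; each is 2-regular, so G = C_4 ⊔ C_4. Aut of a disjoint union of two copies of C_4 is the wreath product D_4 ≀ Z_2, of order 2·8² = 128.

D_4 ≀ Z_2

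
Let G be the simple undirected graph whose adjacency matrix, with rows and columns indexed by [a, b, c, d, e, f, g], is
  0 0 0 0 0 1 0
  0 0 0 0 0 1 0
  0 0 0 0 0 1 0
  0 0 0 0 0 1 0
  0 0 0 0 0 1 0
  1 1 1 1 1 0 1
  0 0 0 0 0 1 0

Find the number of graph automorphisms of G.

720

Vertex f has degree 6 and every other vertex has degree 1, so G is the star K_{1,6} with centre f. Any automorphism fixes the centre and permutes the 6 leaves freely, so Aut(G) ≅ S_6 of order 6! = 720.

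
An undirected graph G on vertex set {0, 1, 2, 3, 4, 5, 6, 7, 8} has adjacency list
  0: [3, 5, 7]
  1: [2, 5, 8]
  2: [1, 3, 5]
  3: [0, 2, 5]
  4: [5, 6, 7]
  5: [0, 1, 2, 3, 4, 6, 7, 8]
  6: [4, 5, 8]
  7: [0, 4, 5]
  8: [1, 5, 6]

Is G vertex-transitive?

No

Vertex 5 is the only vertex of degree 8, so every automorphism fixes it; G is not vertex-transitive.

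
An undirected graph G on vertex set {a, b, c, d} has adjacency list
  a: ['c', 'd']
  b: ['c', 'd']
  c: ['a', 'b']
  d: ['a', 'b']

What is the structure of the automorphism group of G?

D_4

G is 2-regular and bipartite on 2^2 = 4 vertices with girth 4; it is the hypercube graph Q_2. Aut(Q_2) consists of the signed permutations of the 2 coordinate axes: 2! permutations times 2^2 sign flips, so |Aut| = 2^2·2! = 8.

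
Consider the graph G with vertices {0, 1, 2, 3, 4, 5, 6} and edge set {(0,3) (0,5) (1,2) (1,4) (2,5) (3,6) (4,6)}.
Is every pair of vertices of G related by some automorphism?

Yes

Every vertex has degree 2 and the graph is connected, so G is the 7-cycle C_7. The automorphisms of the 7-cycle are exactly the symmetries of a regular 7-gon: the dihedral group D_7, |D_7| = 14. This group acts transitively on the 7 vertices.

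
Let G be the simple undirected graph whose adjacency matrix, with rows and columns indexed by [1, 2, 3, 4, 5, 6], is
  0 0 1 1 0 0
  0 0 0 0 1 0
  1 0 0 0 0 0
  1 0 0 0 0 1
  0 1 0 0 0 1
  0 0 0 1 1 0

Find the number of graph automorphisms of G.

2

The degree sequence is [2, 1, 1, 2, 2, 2]; the two degree-1 vertices 2 and 3 are the ends of a path, so G = P_6. The only nontrivial automorphism of a path is the end-to-end reflection, so Aut(G) ≅ Z_2.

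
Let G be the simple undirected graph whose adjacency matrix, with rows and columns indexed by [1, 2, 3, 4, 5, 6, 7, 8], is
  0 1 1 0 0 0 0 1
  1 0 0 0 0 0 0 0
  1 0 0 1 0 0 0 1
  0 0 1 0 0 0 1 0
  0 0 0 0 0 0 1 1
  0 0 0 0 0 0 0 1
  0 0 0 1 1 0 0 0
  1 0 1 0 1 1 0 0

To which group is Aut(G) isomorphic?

Degrees alone do not determine every vertex (e.g. 1 and 3 both have degree 3), but their neighbour-degree multisets differ: N(1) has degrees [1, 3, 4] while N(3) has degrees [2, 3, 4]. Repeating this refinement separates all vertices, so the only automorphism is the identity.

1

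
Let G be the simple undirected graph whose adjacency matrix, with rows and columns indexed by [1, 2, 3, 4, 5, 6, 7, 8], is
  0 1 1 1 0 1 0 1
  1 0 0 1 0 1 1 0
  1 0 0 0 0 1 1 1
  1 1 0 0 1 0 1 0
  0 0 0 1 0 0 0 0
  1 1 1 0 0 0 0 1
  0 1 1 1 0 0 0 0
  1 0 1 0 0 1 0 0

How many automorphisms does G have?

The degree sequence is [5, 4, 4, 4, 1, 4, 3, 3]. Checking the degree-preserving permutations of the vertex set shows that none except the identity preserves every edge, so Aut(G) is trivial.

1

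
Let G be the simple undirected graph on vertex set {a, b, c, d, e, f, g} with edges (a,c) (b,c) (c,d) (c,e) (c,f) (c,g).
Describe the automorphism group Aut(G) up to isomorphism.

the symmetric group on 6 letters

Vertex c has degree 6 and every other vertex has degree 1, so G is the star K_{1,6} with centre c. Any automorphism fixes the centre and permutes the 6 leaves freely, so Aut(G) ≅ S_6 of order 6! = 720.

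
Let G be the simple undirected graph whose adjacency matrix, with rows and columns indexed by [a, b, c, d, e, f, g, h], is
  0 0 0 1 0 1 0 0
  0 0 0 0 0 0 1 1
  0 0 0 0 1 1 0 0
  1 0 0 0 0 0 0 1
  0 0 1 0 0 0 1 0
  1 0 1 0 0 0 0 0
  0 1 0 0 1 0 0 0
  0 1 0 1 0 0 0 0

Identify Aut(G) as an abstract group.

Every vertex has degree 2 and the graph is connected, so G is the 8-cycle C_8. C_8 has 8 rotations and 8 reflections, so Aut(C_8) ≅ D_8 of order 16.

the dihedral group of order 16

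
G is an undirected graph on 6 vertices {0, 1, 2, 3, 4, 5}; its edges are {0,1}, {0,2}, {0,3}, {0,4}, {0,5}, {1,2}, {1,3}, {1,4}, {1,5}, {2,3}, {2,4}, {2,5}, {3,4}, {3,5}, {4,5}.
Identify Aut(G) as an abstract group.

Every vertex has degree 5, so G is the complete graph K_6. Every bijection on the vertex set is an automorphism of K_6; hence Aut(K_6) ≅ S_6, order 720.

S_6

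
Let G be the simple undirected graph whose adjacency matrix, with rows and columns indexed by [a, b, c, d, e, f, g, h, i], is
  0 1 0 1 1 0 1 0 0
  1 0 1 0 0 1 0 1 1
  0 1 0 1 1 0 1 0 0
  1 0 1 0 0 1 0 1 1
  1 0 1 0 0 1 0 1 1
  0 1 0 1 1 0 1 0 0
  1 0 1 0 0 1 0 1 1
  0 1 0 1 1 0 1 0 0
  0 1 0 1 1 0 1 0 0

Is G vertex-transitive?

No

Automorphisms preserve degree, but G has vertices of degree 4 and vertices of degree 5; no automorphism maps one to the other, so G is not vertex-transitive.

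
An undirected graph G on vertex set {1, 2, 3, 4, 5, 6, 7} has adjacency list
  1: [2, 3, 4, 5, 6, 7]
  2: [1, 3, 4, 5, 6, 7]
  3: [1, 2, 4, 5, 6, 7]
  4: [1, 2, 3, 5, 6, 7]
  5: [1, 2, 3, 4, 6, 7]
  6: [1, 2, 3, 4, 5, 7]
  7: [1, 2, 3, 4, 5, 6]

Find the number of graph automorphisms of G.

5040

Every vertex has degree 6, so G is the complete graph K_7. Any permutation of the 7 vertices preserves K_7, so Aut(K_7) = S_7 of order 7! = 5040.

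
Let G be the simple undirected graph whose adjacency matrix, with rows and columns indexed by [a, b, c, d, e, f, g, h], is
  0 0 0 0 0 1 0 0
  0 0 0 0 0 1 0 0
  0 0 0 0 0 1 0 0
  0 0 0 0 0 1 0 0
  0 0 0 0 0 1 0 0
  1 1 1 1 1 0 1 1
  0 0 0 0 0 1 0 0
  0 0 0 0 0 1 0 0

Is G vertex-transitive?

No

Vertex f is the only vertex of degree 7, so every automorphism fixes it; G is not vertex-transitive.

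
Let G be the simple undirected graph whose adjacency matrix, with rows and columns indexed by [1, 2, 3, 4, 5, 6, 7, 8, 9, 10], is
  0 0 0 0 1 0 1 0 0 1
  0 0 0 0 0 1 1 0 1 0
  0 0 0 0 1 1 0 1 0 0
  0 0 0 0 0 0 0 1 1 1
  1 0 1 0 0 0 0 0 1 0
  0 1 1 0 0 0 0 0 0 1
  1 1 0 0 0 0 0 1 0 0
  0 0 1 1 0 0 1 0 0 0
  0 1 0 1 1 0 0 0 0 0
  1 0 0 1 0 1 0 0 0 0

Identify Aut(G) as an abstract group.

G is 3-regular on 10 vertices with no triangles and no 4-cycles (girth 5): this is the Petersen graph. Viewing the Petersen graph as the Kneser graph K(5,2) — vertices are 2-subsets of {1,…,5}, edges join disjoint pairs — its automorphisms are exactly the permutations of the 5-element set, so Aut ≅ S_5 of order 120.

the symmetric group S_5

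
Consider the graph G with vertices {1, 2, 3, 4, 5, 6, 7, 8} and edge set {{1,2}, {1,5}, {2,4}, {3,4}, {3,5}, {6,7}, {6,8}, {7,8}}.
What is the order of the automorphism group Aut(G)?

G has two connected components, {1, 2, 3, 4, 5} and {6, 7, 8}; each is 2-regular, so G = C_5 ⊔ C_3. No automorphism exchanges components of different sizes, hence Aut(G) is the direct product D_5 × D_3, order 60.

60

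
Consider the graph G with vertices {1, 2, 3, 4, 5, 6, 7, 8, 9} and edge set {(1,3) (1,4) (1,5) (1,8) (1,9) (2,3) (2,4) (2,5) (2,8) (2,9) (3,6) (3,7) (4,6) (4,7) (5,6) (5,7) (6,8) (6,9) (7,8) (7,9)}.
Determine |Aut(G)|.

The vertices split by degree into {1, 2, 6, 7} (degree 5) and {3, 4, 5, 8, 9} (degree 4); every edge runs between the two parts, so G is the complete bipartite graph K_{4,5}. The parts have unequal sizes, so no automorphism swaps them; each part is permuted independently, giving S_4 × S_5 of order 4!·5! = 2880.

2880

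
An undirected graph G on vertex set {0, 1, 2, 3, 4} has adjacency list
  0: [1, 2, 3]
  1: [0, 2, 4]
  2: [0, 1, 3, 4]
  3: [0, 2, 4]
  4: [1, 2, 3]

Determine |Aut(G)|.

Vertex 2 is the unique vertex of degree 4; the remaining 4 vertices each have degree 3 and induce a cycle, so G is the wheel on 5 vertices with hub 2. With the hub fixed, the remaining symmetry is that of the rim cycle C_4, giving the dihedral group D_4.

8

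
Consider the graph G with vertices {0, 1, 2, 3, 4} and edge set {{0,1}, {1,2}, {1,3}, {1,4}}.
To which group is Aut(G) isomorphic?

the symmetric group on 4 letters

Vertex 1 has degree 4 and every other vertex has degree 1, so G is the star K_{1,4} with centre 1. Any automorphism fixes the centre and permutes the 4 leaves freely, so Aut(G) ≅ S_4 of order 4! = 24.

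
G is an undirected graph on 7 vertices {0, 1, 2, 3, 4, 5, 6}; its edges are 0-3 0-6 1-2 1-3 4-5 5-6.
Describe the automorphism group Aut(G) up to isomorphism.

C_2

The degree sequence is [2, 2, 1, 2, 1, 2, 2]; the two degree-1 vertices 2 and 4 are the ends of a path, so G = P_7. The only nontrivial automorphism of a path is the end-to-end reflection, so Aut(G) ≅ Z_2.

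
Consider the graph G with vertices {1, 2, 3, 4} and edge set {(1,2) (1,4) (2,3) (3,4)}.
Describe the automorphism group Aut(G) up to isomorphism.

G is 2-regular and bipartite on 2^2 = 4 vertices with girth 4; it is the hypercube graph Q_2. The symmetry group of the 2-cube is the hyperoctahedral group B_2 = Z_2 ≀ S_2, of order 2^2·2! = 8.

the hyperoctahedral group B_2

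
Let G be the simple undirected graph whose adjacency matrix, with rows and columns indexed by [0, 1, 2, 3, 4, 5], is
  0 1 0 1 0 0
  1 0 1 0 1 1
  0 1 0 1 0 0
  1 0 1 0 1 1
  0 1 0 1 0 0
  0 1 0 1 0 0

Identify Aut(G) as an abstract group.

S_2 × S_4

The vertices split by degree into {1, 3} (degree 4) and {0, 2, 4, 5} (degree 2); every edge runs between the two parts, so G is the complete bipartite graph K_{2,4}. Automorphisms preserve the bipartition setwise (since the parts differ in size) and act as S_2 × S_4 within it; |Aut| = 48.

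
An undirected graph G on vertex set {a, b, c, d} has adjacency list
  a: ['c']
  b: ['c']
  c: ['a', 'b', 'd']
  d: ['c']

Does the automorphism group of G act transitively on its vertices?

Vertex c is the only vertex of degree 3, so every automorphism fixes it; G is not vertex-transitive.

No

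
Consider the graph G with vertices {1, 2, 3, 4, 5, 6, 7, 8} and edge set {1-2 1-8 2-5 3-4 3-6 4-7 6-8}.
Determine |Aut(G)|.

2

The degree sequence is [2, 2, 2, 2, 1, 2, 1, 2]; the two degree-1 vertices 5 and 7 are the ends of a path, so G = P_8. The only nontrivial automorphism of a path is the end-to-end reflection, so Aut(G) ≅ Z_2.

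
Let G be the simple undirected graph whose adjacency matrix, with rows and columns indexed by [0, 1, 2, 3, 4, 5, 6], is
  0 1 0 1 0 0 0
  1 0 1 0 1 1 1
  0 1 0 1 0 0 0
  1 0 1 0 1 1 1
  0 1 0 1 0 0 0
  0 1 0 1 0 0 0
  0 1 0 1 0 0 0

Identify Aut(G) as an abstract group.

S_5 × S_2

The vertices split by degree into {1, 3} (degree 5) and {0, 2, 4, 5, 6} (degree 2); every edge runs between the two parts, so G is the complete bipartite graph K_{2,5}. The parts have unequal sizes, so no automorphism swaps them; each part is permuted independently, giving S_5 × S_2 of order 5!·2! = 240.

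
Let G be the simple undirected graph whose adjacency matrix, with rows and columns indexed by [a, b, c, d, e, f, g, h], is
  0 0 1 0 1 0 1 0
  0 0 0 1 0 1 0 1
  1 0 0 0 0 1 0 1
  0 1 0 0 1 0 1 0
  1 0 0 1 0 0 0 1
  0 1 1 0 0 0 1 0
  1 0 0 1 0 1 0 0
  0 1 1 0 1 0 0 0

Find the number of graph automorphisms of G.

48

G is 3-regular and bipartite on 2^3 = 8 vertices with girth 4; it is the hypercube graph Q_3. The symmetry group of the 3-cube is the hyperoctahedral group B_3 = Z_2 ≀ S_3, of order 2^3·3! = 48.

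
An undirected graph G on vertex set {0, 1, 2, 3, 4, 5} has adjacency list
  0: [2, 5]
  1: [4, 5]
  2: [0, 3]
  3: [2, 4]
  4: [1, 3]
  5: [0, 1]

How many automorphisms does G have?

G is 2-regular and connected on 6 vertices, i.e. the cycle C_6. The automorphisms of the 6-cycle are exactly the symmetries of a regular 6-gon: the dihedral group D_6, |D_6| = 12.

12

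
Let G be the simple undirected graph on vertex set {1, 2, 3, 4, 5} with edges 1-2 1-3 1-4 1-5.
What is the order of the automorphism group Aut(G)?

Vertex 1 has degree 4 and every other vertex has degree 1, so G is the star K_{1,4} with centre 1. Any automorphism fixes the centre and permutes the 4 leaves freely, so Aut(G) ≅ S_4 of order 4! = 24.

24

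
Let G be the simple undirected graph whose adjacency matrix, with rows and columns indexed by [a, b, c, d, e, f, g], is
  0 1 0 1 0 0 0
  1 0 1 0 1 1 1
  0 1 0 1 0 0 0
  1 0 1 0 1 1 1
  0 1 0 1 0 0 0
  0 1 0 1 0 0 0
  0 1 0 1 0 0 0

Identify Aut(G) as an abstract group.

S_5 × S_2

The vertices split by degree into {b, d} (degree 5) and {a, c, e, f, g} (degree 2); every edge runs between the two parts, so G is the complete bipartite graph K_{2,5}. The parts have unequal sizes, so no automorphism swaps them; each part is permuted independently, giving S_5 × S_2 of order 5!·2! = 240.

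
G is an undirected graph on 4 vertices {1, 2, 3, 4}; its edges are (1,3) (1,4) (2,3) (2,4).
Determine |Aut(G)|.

G is 2-regular and connected on 4 vertices, i.e. the cycle C_4. C_4 has 4 rotations and 4 reflections, so Aut(C_4) ≅ D_4 of order 8.

8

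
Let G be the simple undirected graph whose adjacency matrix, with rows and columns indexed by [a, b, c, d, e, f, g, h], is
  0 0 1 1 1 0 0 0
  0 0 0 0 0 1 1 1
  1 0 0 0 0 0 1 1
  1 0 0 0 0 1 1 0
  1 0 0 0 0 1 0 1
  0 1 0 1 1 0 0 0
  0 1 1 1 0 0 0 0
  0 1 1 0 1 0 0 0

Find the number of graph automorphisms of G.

48

G is 3-regular and bipartite on 2^3 = 8 vertices with girth 4; it is the hypercube graph Q_3. Aut(Q_3) consists of the signed permutations of the 3 coordinate axes: 3! permutations times 2^3 sign flips, so |Aut| = 2^3·3! = 48.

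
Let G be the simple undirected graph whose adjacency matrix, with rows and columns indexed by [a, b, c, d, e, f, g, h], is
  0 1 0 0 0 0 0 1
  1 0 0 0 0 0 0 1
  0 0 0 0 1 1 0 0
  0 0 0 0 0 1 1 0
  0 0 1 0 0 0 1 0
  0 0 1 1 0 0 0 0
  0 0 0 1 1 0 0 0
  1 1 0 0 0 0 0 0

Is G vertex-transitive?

G has two connected components, {c, d, e, f, g} and {a, b, h}; each is 2-regular, so G = C_5 ⊔ C_3. The orbit of a under Aut(G) is {a, b, h}, which does not contain c, so G is not vertex-transitive.

No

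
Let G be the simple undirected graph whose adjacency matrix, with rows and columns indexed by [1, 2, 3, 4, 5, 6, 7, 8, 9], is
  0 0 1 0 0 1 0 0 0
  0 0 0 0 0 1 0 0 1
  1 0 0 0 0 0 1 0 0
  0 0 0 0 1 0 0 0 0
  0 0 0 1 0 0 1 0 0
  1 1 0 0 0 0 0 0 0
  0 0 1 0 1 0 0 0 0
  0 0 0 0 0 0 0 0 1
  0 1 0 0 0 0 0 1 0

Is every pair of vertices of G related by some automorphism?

No

Automorphisms preserve degree, but G has vertices of degree 1 and vertices of degree 2; no automorphism maps one to the other, so G is not vertex-transitive.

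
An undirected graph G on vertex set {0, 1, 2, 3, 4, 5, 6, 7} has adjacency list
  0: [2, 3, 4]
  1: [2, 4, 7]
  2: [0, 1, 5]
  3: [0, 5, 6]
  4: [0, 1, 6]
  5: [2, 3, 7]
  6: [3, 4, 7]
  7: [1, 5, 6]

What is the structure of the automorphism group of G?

G is 3-regular and bipartite on 2^3 = 8 vertices with girth 4; it is the hypercube graph Q_3. Aut(Q_3) consists of the signed permutations of the 3 coordinate axes: 3! permutations times 2^3 sign flips, so |Aut| = 2^3·3! = 48.

the hyperoctahedral group B_3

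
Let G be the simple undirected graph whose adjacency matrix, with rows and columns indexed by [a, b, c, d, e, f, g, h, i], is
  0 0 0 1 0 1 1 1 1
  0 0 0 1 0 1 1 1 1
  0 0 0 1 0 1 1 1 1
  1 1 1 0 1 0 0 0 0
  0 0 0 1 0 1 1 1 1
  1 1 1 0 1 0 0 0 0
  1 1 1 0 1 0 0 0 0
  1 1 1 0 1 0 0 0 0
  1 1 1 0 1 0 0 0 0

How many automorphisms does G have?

The vertices split by degree into {a, b, c, e} (degree 5) and {d, f, g, h, i} (degree 4); every edge runs between the two parts, so G is the complete bipartite graph K_{4,5}. Automorphisms preserve the bipartition setwise (since the parts differ in size) and act as S_4 × S_5 within it; |Aut| = 2880.

2880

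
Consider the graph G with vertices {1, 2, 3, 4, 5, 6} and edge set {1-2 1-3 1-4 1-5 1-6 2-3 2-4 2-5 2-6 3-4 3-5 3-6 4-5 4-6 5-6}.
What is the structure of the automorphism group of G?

the symmetric group on 6 letters

All 6 vertices are pairwise adjacent: G = K_6. Any permutation of the 6 vertices preserves K_6, so Aut(K_6) = S_6 of order 6! = 720.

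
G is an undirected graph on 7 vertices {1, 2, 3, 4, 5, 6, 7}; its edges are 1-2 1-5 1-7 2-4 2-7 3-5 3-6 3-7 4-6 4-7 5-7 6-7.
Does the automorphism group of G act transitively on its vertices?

No

Vertex 7 is the only vertex of degree 6, so every automorphism fixes it; G is not vertex-transitive.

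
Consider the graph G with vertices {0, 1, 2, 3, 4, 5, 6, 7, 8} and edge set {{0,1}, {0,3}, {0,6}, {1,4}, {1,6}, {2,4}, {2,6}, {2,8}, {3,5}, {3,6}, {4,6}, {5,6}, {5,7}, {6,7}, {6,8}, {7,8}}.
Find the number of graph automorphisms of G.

16

Vertex 6 is the unique vertex of degree 8; the remaining 8 vertices each have degree 3 and induce a cycle, so G is the wheel on 9 vertices with hub 6. Every automorphism fixes the hub and acts on the rim 8-cycle, so Aut(G) ≅ Aut(C_8) = D_8 of order 16.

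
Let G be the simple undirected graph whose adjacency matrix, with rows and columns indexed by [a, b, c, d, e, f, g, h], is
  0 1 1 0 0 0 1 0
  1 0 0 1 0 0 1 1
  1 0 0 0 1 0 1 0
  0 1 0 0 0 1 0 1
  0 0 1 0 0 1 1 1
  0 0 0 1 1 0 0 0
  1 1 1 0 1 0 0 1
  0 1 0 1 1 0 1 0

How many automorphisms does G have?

The degree sequence is [3, 4, 3, 3, 4, 2, 5, 4]. Checking the degree-preserving permutations of the vertex set shows that none except the identity preserves every edge, so Aut(G) is trivial.

1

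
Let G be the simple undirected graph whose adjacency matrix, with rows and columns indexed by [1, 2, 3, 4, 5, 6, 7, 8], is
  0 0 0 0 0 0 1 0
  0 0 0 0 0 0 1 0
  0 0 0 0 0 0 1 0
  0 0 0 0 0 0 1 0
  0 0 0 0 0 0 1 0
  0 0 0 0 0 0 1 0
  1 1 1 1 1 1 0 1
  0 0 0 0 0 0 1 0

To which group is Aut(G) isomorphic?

Vertex 7 has degree 7 and every other vertex has degree 1, so G is the star K_{1,7} with centre 7. The 7 leaves are pairwise interchangeable while the centre is fixed, giving Aut(G) = S_7.

S_7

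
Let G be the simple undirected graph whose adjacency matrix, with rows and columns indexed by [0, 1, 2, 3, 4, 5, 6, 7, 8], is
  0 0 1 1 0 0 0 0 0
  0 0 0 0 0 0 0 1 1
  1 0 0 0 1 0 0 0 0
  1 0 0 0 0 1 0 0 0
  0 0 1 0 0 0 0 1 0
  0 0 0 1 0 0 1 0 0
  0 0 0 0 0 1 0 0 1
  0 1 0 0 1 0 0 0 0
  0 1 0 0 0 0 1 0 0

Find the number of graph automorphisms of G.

Every vertex has degree 2 and the graph is connected, so G is the 9-cycle C_9. C_9 has 9 rotations and 9 reflections, so Aut(C_9) ≅ D_9 of order 18.

18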